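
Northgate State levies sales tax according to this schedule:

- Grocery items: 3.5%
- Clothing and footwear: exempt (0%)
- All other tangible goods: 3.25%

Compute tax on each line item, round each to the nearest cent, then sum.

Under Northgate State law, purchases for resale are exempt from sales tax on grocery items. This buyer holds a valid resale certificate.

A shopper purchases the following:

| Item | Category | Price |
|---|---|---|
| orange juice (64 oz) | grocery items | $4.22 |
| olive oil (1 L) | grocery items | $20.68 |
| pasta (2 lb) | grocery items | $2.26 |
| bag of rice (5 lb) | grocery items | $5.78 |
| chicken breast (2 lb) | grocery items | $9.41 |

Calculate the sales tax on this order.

$0.00

Orange juice (64 oz) $4.22: grocery items, buyer-exempt → 0% → $0.00
Olive oil (1 L) $20.68: grocery items, buyer-exempt → 0% → $0.00
Pasta (2 lb) $2.26: grocery items, buyer-exempt → 0% → $0.00
Bag of rice (5 lb) $5.78: grocery items, buyer-exempt → 0% → $0.00
Chicken breast (2 lb) $9.41: grocery items, buyer-exempt → 0% → $0.00
Total tax = $0.00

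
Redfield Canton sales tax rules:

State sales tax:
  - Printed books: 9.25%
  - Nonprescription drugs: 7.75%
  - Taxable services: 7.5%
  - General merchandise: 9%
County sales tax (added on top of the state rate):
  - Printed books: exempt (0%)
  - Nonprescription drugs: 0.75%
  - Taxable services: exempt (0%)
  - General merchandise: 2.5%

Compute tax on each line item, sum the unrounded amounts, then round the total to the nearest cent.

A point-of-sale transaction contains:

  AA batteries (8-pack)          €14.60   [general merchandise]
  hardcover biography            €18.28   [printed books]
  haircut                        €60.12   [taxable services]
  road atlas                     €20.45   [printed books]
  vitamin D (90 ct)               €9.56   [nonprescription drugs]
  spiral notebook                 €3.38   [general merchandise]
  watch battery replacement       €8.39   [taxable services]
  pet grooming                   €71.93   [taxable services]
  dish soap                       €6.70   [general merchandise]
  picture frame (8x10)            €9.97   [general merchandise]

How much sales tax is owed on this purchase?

€18.91

AA batteries (8-pack) €14.60: general merchandise → 9% + 2.5% county = 11.5% → €1.679
Hardcover biography €18.28: printed books → 9.25% + 0% county = 9.25% → €1.6909
Haircut €60.12: taxable services → 7.5% + 0% county = 7.5% → €4.509
Road atlas €20.45: printed books → 9.25% + 0% county = 9.25% → €1.891625
Vitamin D (90 ct) €9.56: nonprescription drugs → 7.75% + 0.75% county = 8.5% → €0.8126
Spiral notebook €3.38: general merchandise → 9% + 2.5% county = 11.5% → €0.3887
Watch battery replacement €8.39: taxable services → 7.5% + 0% county = 7.5% → €0.62925
Pet grooming €71.93: taxable services → 7.5% + 0% county = 7.5% → €5.39475
Dish soap €6.70: general merchandise → 9% + 2.5% county = 11.5% → €0.7705
Picture frame (8x10) €9.97: general merchandise → 9% + 2.5% county = 11.5% → €1.14655
Unrounded tax sum = €18.912875 → €18.91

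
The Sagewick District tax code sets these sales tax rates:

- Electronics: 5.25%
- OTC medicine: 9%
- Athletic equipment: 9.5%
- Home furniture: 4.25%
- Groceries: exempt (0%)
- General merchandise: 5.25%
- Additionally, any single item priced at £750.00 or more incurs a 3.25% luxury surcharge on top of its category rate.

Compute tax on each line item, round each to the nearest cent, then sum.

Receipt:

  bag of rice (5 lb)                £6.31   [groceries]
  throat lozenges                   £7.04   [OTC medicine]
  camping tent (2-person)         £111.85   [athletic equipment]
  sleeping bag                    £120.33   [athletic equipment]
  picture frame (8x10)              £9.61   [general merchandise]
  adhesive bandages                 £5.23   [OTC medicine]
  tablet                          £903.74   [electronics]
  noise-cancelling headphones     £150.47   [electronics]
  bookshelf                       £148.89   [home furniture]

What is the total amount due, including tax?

£1578.18

Bag of rice (5 lb) £6.31: groceries → 0% → £0.00
Throat lozenges £7.04: OTC medicine → 9% → £0.63
Camping tent (2-person) £111.85: athletic equipment → 9.5% → £10.63
Sleeping bag £120.33: athletic equipment → 9.5% → £11.43
Picture frame (8x10) £9.61: general merchandise → 5.25% → £0.50
Adhesive bandages £5.23: OTC medicine → 9% → £0.47
Tablet £903.74: electronics → 5.25% + 3.25% surcharge = 8.5% → £76.82
Noise-cancelling headphones £150.47: electronics → 5.25% → £7.90
Bookshelf £148.89: home furniture → 4.25% → £6.33
Subtotal = £1463.47; tax = £114.71; total due = £1578.18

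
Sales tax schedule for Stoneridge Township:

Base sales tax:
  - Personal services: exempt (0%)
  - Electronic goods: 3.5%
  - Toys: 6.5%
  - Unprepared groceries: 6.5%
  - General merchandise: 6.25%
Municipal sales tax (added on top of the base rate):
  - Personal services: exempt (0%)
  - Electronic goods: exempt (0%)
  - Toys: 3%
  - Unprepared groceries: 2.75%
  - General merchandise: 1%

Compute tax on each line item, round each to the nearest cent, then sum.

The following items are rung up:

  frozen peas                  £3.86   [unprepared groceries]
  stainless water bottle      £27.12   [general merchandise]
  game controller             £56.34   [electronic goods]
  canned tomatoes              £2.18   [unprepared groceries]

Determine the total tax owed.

£4.50

Frozen peas £3.86: unprepared groceries → 6.5% + 2.75% municipal = 9.25% → £0.36
Stainless water bottle £27.12: general merchandise → 6.25% + 1% municipal = 7.25% → £1.97
Game controller £56.34: electronic goods → 3.5% + 0% municipal = 3.5% → £1.97
Canned tomatoes £2.18: unprepared groceries → 6.5% + 2.75% municipal = 9.25% → £0.20
Total tax = £0.36 + £1.97 + £1.97 + £0.20 = £4.50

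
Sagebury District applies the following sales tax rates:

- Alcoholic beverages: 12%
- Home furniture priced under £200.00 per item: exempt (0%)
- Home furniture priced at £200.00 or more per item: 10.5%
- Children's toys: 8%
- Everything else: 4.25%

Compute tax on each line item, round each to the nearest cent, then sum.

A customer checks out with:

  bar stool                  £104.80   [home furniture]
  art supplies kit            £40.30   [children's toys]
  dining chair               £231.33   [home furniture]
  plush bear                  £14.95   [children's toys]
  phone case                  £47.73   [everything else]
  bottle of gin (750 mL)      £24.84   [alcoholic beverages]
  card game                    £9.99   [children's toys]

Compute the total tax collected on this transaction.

Bar stool £104.80: home furniture, under £200.00 → 0% → £0.00
Art supplies kit £40.30: children's toys → 8% → £3.22
Dining chair £231.33: home furniture, £200.00 or more → 10.5% → £24.29
Plush bear £14.95: children's toys → 8% → £1.20
Phone case £47.73: everything else → 4.25% → £2.03
Bottle of gin (750 mL) £24.84: alcoholic beverages → 12% → £2.98
Card game £9.99: children's toys → 8% → £0.80
Total tax = £3.22 + £24.29 + £1.20 + £2.03 + £2.98 + £0.80 = £34.52

£34.52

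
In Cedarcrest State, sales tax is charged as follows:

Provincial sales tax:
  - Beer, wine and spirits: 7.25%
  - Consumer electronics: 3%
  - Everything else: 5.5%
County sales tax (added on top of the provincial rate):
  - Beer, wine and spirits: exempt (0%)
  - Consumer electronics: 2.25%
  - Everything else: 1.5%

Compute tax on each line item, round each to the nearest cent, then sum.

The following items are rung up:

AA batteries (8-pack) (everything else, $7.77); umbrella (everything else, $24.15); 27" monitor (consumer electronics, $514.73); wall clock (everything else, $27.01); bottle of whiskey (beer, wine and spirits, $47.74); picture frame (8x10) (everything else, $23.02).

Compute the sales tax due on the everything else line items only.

AA batteries (8-pack) $7.77: everything else → 5.5% + 1.5% county = 7% → $0.54
Umbrella $24.15: everything else → 5.5% + 1.5% county = 7% → $1.69
Wall clock $27.01: everything else → 5.5% + 1.5% county = 7% → $1.89
Picture frame (8x10) $23.02: everything else → 5.5% + 1.5% county = 7% → $1.61
Tax on everything else = $0.54 + $1.69 + $1.89 + $1.61 = $5.73

$5.73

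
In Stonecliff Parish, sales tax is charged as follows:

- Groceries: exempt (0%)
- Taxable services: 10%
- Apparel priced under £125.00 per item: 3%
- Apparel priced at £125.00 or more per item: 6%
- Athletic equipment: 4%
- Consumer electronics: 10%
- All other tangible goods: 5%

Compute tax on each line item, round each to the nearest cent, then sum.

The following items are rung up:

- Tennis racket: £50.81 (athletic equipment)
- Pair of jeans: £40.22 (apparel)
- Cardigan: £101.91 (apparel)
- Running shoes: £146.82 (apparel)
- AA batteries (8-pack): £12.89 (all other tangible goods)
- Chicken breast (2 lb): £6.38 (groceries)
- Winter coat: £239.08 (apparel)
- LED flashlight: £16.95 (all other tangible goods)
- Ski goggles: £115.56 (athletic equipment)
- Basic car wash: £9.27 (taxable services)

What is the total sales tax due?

Tennis racket £50.81: athletic equipment → 4% → £2.03
Pair of jeans £40.22: apparel, under £125.00 → 3% → £1.21
Cardigan £101.91: apparel, under £125.00 → 3% → £3.06
Running shoes £146.82: apparel, £125.00 or more → 6% → £8.81
AA batteries (8-pack) £12.89: all other tangible goods → 5% → £0.64
Chicken breast (2 lb) £6.38: groceries → 0% → £0.00
Winter coat £239.08: apparel, £125.00 or more → 6% → £14.34
LED flashlight £16.95: all other tangible goods → 5% → £0.85
Ski goggles £115.56: athletic equipment → 4% → £4.62
Basic car wash £9.27: taxable services → 10% → £0.93
Total tax = £2.03 + £1.21 + £3.06 + £8.81 + £0.64 + £14.34 + £0.85 + £4.62 + £0.93 = £36.49

£36.49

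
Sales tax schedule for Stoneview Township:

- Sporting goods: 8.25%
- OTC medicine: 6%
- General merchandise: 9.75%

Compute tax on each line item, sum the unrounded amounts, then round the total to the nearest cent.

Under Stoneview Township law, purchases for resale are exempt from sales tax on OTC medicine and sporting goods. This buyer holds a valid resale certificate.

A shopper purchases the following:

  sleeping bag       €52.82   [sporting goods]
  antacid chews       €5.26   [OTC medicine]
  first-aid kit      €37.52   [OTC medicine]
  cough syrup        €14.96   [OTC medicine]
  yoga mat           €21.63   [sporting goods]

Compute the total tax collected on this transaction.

€0.00

Sleeping bag €52.82: sporting goods, buyer-exempt → 0% → €0.00
Antacid chews €5.26: OTC medicine, buyer-exempt → 0% → €0.00
First-aid kit €37.52: OTC medicine, buyer-exempt → 0% → €0.00
Cough syrup €14.96: OTC medicine, buyer-exempt → 0% → €0.00
Yoga mat €21.63: sporting goods, buyer-exempt → 0% → €0.00
Unrounded tax sum = €0.00 → €0.00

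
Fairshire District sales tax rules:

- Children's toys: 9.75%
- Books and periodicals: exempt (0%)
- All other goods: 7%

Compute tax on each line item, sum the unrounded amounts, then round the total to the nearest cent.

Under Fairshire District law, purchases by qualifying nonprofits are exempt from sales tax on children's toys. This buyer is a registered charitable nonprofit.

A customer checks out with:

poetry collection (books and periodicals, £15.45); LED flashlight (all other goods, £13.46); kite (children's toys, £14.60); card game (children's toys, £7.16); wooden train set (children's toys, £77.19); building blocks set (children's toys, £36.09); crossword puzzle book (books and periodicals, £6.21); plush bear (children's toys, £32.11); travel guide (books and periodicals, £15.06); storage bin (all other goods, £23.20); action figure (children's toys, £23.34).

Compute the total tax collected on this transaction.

£2.57

Poetry collection £15.45: books and periodicals → 0% → £0.00
LED flashlight £13.46: all other goods → 7% → £0.9422
Kite £14.60: children's toys, buyer-exempt → 0% → £0.00
Card game £7.16: children's toys, buyer-exempt → 0% → £0.00
Wooden train set £77.19: children's toys, buyer-exempt → 0% → £0.00
Building blocks set £36.09: children's toys, buyer-exempt → 0% → £0.00
Crossword puzzle book £6.21: books and periodicals → 0% → £0.00
Plush bear £32.11: children's toys, buyer-exempt → 0% → £0.00
Travel guide £15.06: books and periodicals → 0% → £0.00
Storage bin £23.20: all other goods → 7% → £1.624
Action figure £23.34: children's toys, buyer-exempt → 0% → £0.00
Unrounded tax sum = £2.5662 → £2.57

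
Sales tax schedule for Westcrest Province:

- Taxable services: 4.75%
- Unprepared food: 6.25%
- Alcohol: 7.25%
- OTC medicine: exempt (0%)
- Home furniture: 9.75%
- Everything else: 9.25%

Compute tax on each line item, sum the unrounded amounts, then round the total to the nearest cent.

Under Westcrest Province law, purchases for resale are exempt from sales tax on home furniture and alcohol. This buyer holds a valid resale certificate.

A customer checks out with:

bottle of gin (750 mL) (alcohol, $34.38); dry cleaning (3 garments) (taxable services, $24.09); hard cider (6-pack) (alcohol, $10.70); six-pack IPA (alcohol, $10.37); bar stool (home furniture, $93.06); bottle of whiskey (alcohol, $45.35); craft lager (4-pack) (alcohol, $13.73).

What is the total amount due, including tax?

$232.82

Bottle of gin (750 mL) $34.38: alcohol, buyer-exempt → 0% → $0.00
Dry cleaning (3 garments) $24.09: taxable services → 4.75% → $1.144275
Hard cider (6-pack) $10.70: alcohol, buyer-exempt → 0% → $0.00
Six-pack IPA $10.37: alcohol, buyer-exempt → 0% → $0.00
Bar stool $93.06: home furniture, buyer-exempt → 0% → $0.00
Bottle of whiskey $45.35: alcohol, buyer-exempt → 0% → $0.00
Craft lager (4-pack) $13.73: alcohol, buyer-exempt → 0% → $0.00
Subtotal = $231.68; unrounded tax = $1.144275 → $1.14; total due = $232.82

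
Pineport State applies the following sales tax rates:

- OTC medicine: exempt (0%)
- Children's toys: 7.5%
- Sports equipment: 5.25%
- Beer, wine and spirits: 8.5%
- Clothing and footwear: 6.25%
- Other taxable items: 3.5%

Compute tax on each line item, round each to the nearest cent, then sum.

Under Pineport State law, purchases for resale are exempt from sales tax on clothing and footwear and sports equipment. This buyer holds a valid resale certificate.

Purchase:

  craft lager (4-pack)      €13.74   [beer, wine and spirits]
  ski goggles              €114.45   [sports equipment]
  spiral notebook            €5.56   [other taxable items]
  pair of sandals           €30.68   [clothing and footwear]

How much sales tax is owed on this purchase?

€1.36

Craft lager (4-pack) €13.74: beer, wine and spirits → 8.5% → €1.17
Ski goggles €114.45: sports equipment, buyer-exempt → 0% → €0.00
Spiral notebook €5.56: other taxable items → 3.5% → €0.19
Pair of sandals €30.68: clothing and footwear, buyer-exempt → 0% → €0.00
Total tax = €1.17 + €0.19 = €1.36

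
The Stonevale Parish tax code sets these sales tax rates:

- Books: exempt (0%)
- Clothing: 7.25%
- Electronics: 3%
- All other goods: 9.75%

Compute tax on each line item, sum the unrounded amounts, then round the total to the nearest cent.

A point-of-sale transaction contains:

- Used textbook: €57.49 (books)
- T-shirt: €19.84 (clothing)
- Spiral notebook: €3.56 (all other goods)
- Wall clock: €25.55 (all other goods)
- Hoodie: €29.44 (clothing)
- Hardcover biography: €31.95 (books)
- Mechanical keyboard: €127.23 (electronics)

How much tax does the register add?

€10.23

Used textbook €57.49: books → 0% → €0.00
T-shirt €19.84: clothing → 7.25% → €1.4384
Spiral notebook €3.56: all other goods → 9.75% → €0.3471
Wall clock €25.55: all other goods → 9.75% → €2.491125
Hoodie €29.44: clothing → 7.25% → €2.1344
Hardcover biography €31.95: books → 0% → €0.00
Mechanical keyboard €127.23: electronics → 3% → €3.8169
Unrounded tax sum = €10.227925 → €10.23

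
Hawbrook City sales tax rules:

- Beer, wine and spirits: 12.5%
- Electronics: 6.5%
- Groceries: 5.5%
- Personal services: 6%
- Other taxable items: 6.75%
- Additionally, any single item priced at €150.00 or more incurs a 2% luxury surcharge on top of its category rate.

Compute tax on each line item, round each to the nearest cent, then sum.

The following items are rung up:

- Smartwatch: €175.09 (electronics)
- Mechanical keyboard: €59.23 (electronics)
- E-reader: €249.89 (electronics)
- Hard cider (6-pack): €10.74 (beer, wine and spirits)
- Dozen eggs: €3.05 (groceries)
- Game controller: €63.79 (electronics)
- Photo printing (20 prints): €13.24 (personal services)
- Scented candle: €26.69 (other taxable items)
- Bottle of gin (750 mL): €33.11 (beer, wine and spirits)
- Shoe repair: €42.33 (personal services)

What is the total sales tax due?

Smartwatch €175.09: electronics → 6.5% + 2% surcharge = 8.5% → €14.88
Mechanical keyboard €59.23: electronics → 6.5% → €3.85
E-reader €249.89: electronics → 6.5% + 2% surcharge = 8.5% → €21.24
Hard cider (6-pack) €10.74: beer, wine and spirits → 12.5% → €1.34
Dozen eggs €3.05: groceries → 5.5% → €0.17
Game controller €63.79: electronics → 6.5% → €4.15
Photo printing (20 prints) €13.24: personal services → 6% → €0.79
Scented candle €26.69: other taxable items → 6.75% → €1.80
Bottle of gin (750 mL) €33.11: beer, wine and spirits → 12.5% → €4.14
Shoe repair €42.33: personal services → 6% → €2.54
Total tax = €14.88 + €3.85 + €21.24 + €1.34 + €0.17 + €4.15 + €0.79 + €1.80 + €4.14 + €2.54 = €54.90

€54.90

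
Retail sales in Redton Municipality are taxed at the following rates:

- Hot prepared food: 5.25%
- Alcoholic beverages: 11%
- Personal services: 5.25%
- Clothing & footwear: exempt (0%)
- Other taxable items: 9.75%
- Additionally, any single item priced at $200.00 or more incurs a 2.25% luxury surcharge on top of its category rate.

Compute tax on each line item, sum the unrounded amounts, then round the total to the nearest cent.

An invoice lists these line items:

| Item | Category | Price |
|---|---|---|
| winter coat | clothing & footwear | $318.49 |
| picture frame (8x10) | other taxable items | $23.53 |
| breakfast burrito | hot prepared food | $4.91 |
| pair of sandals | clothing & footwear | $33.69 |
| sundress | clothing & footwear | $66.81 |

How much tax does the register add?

Winter coat $318.49: clothing & footwear → 0% + 2.25% surcharge = 2.25% → $7.166025
Picture frame (8x10) $23.53: other taxable items → 9.75% → $2.294175
Breakfast burrito $4.91: hot prepared food → 5.25% → $0.257775
Pair of sandals $33.69: clothing & footwear → 0% → $0.00
Sundress $66.81: clothing & footwear → 0% → $0.00
Unrounded tax sum = $9.717975 → $9.72

$9.72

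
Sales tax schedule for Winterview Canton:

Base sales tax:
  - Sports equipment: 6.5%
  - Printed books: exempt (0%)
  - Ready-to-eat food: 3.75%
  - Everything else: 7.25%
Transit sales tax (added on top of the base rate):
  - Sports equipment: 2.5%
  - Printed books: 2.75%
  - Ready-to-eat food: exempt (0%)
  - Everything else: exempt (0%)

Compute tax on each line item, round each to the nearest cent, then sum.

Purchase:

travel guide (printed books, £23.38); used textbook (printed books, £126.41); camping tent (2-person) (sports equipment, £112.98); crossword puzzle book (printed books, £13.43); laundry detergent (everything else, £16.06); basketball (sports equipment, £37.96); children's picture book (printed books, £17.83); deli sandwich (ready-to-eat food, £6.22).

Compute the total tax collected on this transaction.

Travel guide £23.38: printed books → 0% + 2.75% transit = 2.75% → £0.64
Used textbook £126.41: printed books → 0% + 2.75% transit = 2.75% → £3.48
Camping tent (2-person) £112.98: sports equipment → 6.5% + 2.5% transit = 9% → £10.17
Crossword puzzle book £13.43: printed books → 0% + 2.75% transit = 2.75% → £0.37
Laundry detergent £16.06: everything else → 7.25% + 0% transit = 7.25% → £1.16
Basketball £37.96: sports equipment → 6.5% + 2.5% transit = 9% → £3.42
Children's picture book £17.83: printed books → 0% + 2.75% transit = 2.75% → £0.49
Deli sandwich £6.22: ready-to-eat food → 3.75% + 0% transit = 3.75% → £0.23
Total tax = £0.64 + £3.48 + £10.17 + £0.37 + £1.16 + £3.42 + £0.49 + £0.23 = £19.96

£19.96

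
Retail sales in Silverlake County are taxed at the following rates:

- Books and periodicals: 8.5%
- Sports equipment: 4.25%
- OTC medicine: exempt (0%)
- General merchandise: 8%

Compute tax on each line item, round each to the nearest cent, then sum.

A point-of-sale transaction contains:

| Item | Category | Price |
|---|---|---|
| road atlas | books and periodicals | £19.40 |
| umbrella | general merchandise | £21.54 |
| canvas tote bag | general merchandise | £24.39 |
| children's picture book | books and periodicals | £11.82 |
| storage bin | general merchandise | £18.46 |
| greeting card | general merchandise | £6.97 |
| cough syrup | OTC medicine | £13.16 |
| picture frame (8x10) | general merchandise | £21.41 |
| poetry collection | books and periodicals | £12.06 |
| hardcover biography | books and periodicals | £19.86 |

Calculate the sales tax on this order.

£12.79

Road atlas £19.40: books and periodicals → 8.5% → £1.65
Umbrella £21.54: general merchandise → 8% → £1.72
Canvas tote bag £24.39: general merchandise → 8% → £1.95
Children's picture book £11.82: books and periodicals → 8.5% → £1.00
Storage bin £18.46: general merchandise → 8% → £1.48
Greeting card £6.97: general merchandise → 8% → £0.56
Cough syrup £13.16: OTC medicine → 0% → £0.00
Picture frame (8x10) £21.41: general merchandise → 8% → £1.71
Poetry collection £12.06: books and periodicals → 8.5% → £1.03
Hardcover biography £19.86: books and periodicals → 8.5% → £1.69
Total tax = £1.65 + £1.72 + £1.95 + £1.00 + £1.48 + £0.56 + £1.71 + £1.03 + £1.69 = £12.79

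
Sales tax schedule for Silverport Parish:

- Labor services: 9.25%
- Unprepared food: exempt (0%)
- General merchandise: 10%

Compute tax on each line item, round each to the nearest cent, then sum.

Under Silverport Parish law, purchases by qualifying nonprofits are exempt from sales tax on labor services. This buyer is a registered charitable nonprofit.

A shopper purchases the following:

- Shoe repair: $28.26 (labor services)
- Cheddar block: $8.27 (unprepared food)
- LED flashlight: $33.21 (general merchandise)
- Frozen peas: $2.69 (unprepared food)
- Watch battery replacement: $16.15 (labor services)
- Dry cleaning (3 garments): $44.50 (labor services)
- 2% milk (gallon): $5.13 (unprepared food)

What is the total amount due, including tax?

$141.53

Shoe repair $28.26: labor services, buyer-exempt → 0% → $0.00
Cheddar block $8.27: unprepared food → 0% → $0.00
LED flashlight $33.21: general merchandise → 10% → $3.32
Frozen peas $2.69: unprepared food → 0% → $0.00
Watch battery replacement $16.15: labor services, buyer-exempt → 0% → $0.00
Dry cleaning (3 garments) $44.50: labor services, buyer-exempt → 0% → $0.00
2% milk (gallon) $5.13: unprepared food → 0% → $0.00
Subtotal = $138.21; tax = $3.32; total due = $141.53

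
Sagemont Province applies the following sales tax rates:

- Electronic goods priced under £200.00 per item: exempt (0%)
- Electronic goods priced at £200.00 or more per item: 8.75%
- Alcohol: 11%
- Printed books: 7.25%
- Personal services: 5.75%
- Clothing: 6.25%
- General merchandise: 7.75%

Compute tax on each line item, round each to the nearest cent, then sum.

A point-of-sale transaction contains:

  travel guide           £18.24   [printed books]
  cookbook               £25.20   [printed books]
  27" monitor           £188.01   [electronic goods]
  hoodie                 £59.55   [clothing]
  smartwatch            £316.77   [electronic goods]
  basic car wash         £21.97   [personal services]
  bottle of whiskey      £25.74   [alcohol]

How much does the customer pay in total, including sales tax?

Travel guide £18.24: printed books → 7.25% → £1.32
Cookbook £25.20: printed books → 7.25% → £1.83
27" monitor £188.01: electronic goods, under £200.00 → 0% → £0.00
Hoodie £59.55: clothing → 6.25% → £3.72
Smartwatch £316.77: electronic goods, £200.00 or more → 8.75% → £27.72
Basic car wash £21.97: personal services → 5.75% → £1.26
Bottle of whiskey £25.74: alcohol → 11% → £2.83
Subtotal = £655.48; tax = £38.68; total due = £694.16

£694.16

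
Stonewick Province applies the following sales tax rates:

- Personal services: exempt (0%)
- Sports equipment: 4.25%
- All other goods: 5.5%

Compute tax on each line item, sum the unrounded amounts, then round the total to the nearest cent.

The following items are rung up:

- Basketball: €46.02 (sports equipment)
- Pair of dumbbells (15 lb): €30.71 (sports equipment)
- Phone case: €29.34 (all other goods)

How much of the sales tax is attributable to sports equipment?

Basketball €46.02: sports equipment → 4.25% → €1.95585
Pair of dumbbells (15 lb) €30.71: sports equipment → 4.25% → €1.305175
Tax on sports equipment: unrounded sum = €3.261025 → €3.26

€3.26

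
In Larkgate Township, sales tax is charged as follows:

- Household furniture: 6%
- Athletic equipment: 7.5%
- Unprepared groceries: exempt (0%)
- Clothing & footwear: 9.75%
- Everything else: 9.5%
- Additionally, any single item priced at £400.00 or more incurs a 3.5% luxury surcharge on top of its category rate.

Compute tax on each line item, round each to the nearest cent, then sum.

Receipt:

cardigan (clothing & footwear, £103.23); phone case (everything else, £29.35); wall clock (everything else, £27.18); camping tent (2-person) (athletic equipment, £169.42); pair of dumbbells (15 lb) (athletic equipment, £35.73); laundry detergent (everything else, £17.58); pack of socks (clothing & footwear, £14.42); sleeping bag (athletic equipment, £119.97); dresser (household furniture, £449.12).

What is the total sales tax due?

Cardigan £103.23: clothing & footwear → 9.75% → £10.06
Phone case £29.35: everything else → 9.5% → £2.79
Wall clock £27.18: everything else → 9.5% → £2.58
Camping tent (2-person) £169.42: athletic equipment → 7.5% → £12.71
Pair of dumbbells (15 lb) £35.73: athletic equipment → 7.5% → £2.68
Laundry detergent £17.58: everything else → 9.5% → £1.67
Pack of socks £14.42: clothing & footwear → 9.75% → £1.41
Sleeping bag £119.97: athletic equipment → 7.5% → £9.00
Dresser £449.12: household furniture → 6% + 3.5% surcharge = 9.5% → £42.67
Total tax = £10.06 + £2.79 + £2.58 + £12.71 + £2.68 + £1.67 + £1.41 + £9.00 + £42.67 = £85.57

£85.57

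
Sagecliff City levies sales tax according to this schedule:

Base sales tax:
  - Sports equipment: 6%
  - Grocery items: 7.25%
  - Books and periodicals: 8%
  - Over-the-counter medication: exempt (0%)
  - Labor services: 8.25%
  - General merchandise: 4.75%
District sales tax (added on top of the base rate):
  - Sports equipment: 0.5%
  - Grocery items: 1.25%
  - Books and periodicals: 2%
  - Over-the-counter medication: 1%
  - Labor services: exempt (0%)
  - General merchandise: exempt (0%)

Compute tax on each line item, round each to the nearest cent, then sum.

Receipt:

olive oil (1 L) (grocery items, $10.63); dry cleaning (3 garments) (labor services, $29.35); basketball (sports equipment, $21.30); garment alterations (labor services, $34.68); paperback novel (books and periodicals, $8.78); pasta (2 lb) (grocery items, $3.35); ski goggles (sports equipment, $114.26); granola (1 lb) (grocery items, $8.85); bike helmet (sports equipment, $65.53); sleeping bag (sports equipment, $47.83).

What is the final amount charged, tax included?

$368.83

Olive oil (1 L) $10.63: grocery items → 7.25% + 1.25% district = 8.5% → $0.90
Dry cleaning (3 garments) $29.35: labor services → 8.25% + 0% district = 8.25% → $2.42
Basketball $21.30: sports equipment → 6% + 0.5% district = 6.5% → $1.38
Garment alterations $34.68: labor services → 8.25% + 0% district = 8.25% → $2.86
Paperback novel $8.78: books and periodicals → 8% + 2% district = 10% → $0.88
Pasta (2 lb) $3.35: grocery items → 7.25% + 1.25% district = 8.5% → $0.28
Ski goggles $114.26: sports equipment → 6% + 0.5% district = 6.5% → $7.43
Granola (1 lb) $8.85: grocery items → 7.25% + 1.25% district = 8.5% → $0.75
Bike helmet $65.53: sports equipment → 6% + 0.5% district = 6.5% → $4.26
Sleeping bag $47.83: sports equipment → 6% + 0.5% district = 6.5% → $3.11
Subtotal = $344.56; tax = $24.27; total due = $368.83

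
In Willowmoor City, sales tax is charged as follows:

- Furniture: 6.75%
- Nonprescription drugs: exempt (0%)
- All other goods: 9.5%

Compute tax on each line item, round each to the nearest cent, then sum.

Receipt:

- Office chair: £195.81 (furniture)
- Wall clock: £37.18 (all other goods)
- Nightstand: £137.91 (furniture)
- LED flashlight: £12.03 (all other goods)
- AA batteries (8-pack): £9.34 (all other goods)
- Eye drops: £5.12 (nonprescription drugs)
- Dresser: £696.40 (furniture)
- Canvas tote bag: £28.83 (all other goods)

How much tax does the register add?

£77.84

Office chair £195.81: furniture → 6.75% → £13.22
Wall clock £37.18: all other goods → 9.5% → £3.53
Nightstand £137.91: furniture → 6.75% → £9.31
LED flashlight £12.03: all other goods → 9.5% → £1.14
AA batteries (8-pack) £9.34: all other goods → 9.5% → £0.89
Eye drops £5.12: nonprescription drugs → 0% → £0.00
Dresser £696.40: furniture → 6.75% → £47.01
Canvas tote bag £28.83: all other goods → 9.5% → £2.74
Total tax = £13.22 + £3.53 + £9.31 + £1.14 + £0.89 + £47.01 + £2.74 = £77.84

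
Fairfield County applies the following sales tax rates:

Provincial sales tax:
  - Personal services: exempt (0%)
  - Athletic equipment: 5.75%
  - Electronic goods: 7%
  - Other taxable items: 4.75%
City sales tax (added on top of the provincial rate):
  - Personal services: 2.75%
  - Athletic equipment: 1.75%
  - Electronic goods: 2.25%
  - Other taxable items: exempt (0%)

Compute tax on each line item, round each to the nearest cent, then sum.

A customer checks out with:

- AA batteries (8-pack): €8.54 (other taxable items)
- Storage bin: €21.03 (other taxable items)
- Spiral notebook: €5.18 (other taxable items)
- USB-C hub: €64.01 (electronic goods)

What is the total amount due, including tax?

€106.34

AA batteries (8-pack) €8.54: other taxable items → 4.75% + 0% city = 4.75% → €0.41
Storage bin €21.03: other taxable items → 4.75% + 0% city = 4.75% → €1.00
Spiral notebook €5.18: other taxable items → 4.75% + 0% city = 4.75% → €0.25
USB-C hub €64.01: electronic goods → 7% + 2.25% city = 9.25% → €5.92
Subtotal = €98.76; tax = €7.58; total due = €106.34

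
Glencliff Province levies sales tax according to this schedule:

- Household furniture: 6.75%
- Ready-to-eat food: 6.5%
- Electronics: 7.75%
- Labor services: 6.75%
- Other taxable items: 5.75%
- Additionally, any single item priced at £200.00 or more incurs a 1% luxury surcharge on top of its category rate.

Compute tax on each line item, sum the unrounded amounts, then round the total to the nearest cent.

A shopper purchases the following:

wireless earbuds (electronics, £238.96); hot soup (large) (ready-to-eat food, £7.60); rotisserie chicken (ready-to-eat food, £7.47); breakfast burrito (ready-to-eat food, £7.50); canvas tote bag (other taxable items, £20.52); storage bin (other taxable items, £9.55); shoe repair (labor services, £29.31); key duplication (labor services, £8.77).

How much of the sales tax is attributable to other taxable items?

£1.73

Canvas tote bag £20.52: other taxable items → 5.75% → £1.1799
Storage bin £9.55: other taxable items → 5.75% → £0.549125
Tax on other taxable items: unrounded sum = £1.729025 → £1.73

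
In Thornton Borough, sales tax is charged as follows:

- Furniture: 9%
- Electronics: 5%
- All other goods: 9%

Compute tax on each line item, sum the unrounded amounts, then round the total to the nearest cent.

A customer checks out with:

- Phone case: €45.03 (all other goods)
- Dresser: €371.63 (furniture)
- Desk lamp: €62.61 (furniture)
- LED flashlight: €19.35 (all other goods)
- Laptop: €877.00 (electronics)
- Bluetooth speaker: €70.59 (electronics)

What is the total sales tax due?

€92.26

Phone case €45.03: all other goods → 9% → €4.0527
Dresser €371.63: furniture → 9% → €33.4467
Desk lamp €62.61: furniture → 9% → €5.6349
LED flashlight €19.35: all other goods → 9% → €1.7415
Laptop €877.00: electronics → 5% → €43.85
Bluetooth speaker €70.59: electronics → 5% → €3.5295
Unrounded tax sum = €92.2553 → €92.26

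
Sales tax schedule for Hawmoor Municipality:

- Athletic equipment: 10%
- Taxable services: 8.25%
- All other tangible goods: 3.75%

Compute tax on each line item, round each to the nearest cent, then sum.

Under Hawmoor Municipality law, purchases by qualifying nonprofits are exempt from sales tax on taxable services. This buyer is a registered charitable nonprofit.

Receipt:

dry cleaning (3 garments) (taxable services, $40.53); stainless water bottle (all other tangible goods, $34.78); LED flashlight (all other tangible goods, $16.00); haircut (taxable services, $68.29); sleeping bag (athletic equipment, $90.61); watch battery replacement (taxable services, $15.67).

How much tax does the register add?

Dry cleaning (3 garments) $40.53: taxable services, buyer-exempt → 0% → $0.00
Stainless water bottle $34.78: all other tangible goods → 3.75% → $1.30
LED flashlight $16.00: all other tangible goods → 3.75% → $0.60
Haircut $68.29: taxable services, buyer-exempt → 0% → $0.00
Sleeping bag $90.61: athletic equipment → 10% → $9.06
Watch battery replacement $15.67: taxable services, buyer-exempt → 0% → $0.00
Total tax = $1.30 + $0.60 + $9.06 = $10.96

$10.96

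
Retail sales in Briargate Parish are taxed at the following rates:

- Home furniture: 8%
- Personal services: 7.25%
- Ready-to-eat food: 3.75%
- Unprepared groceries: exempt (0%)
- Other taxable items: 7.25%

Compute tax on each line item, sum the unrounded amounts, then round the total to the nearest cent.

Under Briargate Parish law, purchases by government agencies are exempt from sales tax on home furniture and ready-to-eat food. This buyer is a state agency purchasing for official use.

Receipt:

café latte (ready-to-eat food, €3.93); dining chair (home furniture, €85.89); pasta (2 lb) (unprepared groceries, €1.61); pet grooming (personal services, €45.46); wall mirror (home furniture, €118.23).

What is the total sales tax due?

€3.30

Café latte €3.93: ready-to-eat food, buyer-exempt → 0% → €0.00
Dining chair €85.89: home furniture, buyer-exempt → 0% → €0.00
Pasta (2 lb) €1.61: unprepared groceries → 0% → €0.00
Pet grooming €45.46: personal services → 7.25% → €3.29585
Wall mirror €118.23: home furniture, buyer-exempt → 0% → €0.00
Unrounded tax sum = €3.29585 → €3.30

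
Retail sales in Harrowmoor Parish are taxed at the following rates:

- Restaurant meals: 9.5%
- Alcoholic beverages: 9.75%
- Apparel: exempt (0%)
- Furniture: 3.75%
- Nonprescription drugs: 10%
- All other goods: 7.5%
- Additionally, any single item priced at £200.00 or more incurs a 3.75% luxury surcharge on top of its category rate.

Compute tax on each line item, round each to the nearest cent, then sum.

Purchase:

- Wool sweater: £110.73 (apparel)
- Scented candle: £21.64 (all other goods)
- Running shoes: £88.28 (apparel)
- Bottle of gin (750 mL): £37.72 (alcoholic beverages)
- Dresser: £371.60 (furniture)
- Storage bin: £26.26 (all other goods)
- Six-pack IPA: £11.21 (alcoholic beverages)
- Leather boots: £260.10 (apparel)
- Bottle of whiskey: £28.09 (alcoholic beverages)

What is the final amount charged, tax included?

Wool sweater £110.73: apparel → 0% → £0.00
Scented candle £21.64: all other goods → 7.5% → £1.62
Running shoes £88.28: apparel → 0% → £0.00
Bottle of gin (750 mL) £37.72: alcoholic beverages → 9.75% → £3.68
Dresser £371.60: furniture → 3.75% + 3.75% surcharge = 7.5% → £27.87
Storage bin £26.26: all other goods → 7.5% → £1.97
Six-pack IPA £11.21: alcoholic beverages → 9.75% → £1.09
Leather boots £260.10: apparel → 0% + 3.75% surcharge = 3.75% → £9.75
Bottle of whiskey £28.09: alcoholic beverages → 9.75% → £2.74
Subtotal = £955.63; tax = £48.72; total due = £1004.35

£1004.35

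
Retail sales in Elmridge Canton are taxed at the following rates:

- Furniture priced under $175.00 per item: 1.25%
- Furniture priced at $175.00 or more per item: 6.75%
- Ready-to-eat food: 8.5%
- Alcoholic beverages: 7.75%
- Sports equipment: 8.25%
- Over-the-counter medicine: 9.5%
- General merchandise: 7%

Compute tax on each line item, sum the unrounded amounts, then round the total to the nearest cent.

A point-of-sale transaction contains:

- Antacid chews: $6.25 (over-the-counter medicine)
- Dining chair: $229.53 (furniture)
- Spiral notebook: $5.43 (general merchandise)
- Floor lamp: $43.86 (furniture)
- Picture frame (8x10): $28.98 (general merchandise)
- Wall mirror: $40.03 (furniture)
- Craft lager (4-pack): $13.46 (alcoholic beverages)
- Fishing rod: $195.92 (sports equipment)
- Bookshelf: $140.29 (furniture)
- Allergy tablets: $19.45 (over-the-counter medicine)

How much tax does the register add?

Antacid chews $6.25: over-the-counter medicine → 9.5% → $0.59375
Dining chair $229.53: furniture, $175.00 or more → 6.75% → $15.493275
Spiral notebook $5.43: general merchandise → 7% → $0.3801
Floor lamp $43.86: furniture, under $175.00 → 1.25% → $0.54825
Picture frame (8x10) $28.98: general merchandise → 7% → $2.0286
Wall mirror $40.03: furniture, under $175.00 → 1.25% → $0.500375
Craft lager (4-pack) $13.46: alcoholic beverages → 7.75% → $1.04315
Fishing rod $195.92: sports equipment → 8.25% → $16.1634
Bookshelf $140.29: furniture, under $175.00 → 1.25% → $1.753625
Allergy tablets $19.45: over-the-counter medicine → 9.5% → $1.84775
Unrounded tax sum = $40.352275 → $40.35

$40.35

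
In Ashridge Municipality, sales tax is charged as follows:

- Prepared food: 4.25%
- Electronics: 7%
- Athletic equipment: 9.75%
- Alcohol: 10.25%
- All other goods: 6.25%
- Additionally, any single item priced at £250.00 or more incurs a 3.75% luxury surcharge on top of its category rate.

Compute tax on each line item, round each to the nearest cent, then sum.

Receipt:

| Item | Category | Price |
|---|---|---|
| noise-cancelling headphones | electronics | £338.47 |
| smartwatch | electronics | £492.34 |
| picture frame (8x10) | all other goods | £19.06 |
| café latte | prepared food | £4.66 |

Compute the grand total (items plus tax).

£945.24

Noise-cancelling headphones £338.47: electronics → 7% + 3.75% surcharge = 10.75% → £36.39
Smartwatch £492.34: electronics → 7% + 3.75% surcharge = 10.75% → £52.93
Picture frame (8x10) £19.06: all other goods → 6.25% → £1.19
Café latte £4.66: prepared food → 4.25% → £0.20
Subtotal = £854.53; tax = £90.71; total due = £945.24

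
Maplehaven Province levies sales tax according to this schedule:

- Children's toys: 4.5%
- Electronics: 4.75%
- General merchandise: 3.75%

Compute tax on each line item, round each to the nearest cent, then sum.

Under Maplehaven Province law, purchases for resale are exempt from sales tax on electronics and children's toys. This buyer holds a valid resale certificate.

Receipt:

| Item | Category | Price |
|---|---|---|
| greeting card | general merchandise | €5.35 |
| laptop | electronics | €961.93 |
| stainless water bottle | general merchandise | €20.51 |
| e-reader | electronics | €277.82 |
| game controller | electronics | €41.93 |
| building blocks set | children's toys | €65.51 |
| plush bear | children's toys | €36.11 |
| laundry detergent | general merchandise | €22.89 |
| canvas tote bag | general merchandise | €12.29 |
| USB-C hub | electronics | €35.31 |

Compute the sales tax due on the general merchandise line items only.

Greeting card €5.35: general merchandise → 3.75% → €0.20
Stainless water bottle €20.51: general merchandise → 3.75% → €0.77
Laundry detergent €22.89: general merchandise → 3.75% → €0.86
Canvas tote bag €12.29: general merchandise → 3.75% → €0.46
Tax on general merchandise = €0.20 + €0.77 + €0.86 + €0.46 = €2.29

€2.29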